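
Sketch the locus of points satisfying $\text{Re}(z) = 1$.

Re(z) = x where z = x + yi; the equation x = 1 is satisfied by all points with that x-coordinate
Locus: Vertical line x = 1


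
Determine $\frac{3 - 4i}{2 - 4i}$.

Multiply numerator and denominator by conjugate (2 + 4i):
= (3 - 4i)(2 + 4i) / (2^2 + (-4)^2)
= (22 + 4i) / 20
Divide through by 2: (11 + 2i) / 10
= 11/10 + (1/5)i


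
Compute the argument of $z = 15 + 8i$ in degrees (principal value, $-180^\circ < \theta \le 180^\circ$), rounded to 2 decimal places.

θ = arctan(b/a) = arctan(8/15) (quadrant-adjusted) = 28.07°


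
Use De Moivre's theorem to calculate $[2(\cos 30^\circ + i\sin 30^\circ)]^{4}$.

By De Moivre: z^n = r^n(cos(nθ) + i sin(nθ))
= 2^4(cos(4*30°) + i sin(4*30°))
= 16(cos 120° + i sin 120°)
= -8 + 8*sqrt(3)i


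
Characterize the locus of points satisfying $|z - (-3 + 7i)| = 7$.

|z - z0| = r describes a circle centered at z0 with radius r
Here z0 = -3 + 7i and r = 7
Locus: Circle centered at (-3, 7) with radius 7


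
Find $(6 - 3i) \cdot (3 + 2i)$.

(a1*a2 - b1*b2) + (a1*b2 + b1*a2)i
= (18 - (-6)) + (12 + (-9))i
= 24 + 3i


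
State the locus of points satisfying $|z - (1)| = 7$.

|z - z0| = r describes a circle centered at z0 with radius r
Here z0 = 1 and r = 7
Locus: Circle centered at (1, 0) with radius 7


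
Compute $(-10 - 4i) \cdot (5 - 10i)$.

(a1*a2 - b1*b2) + (a1*b2 + b1*a2)i
= (-50 - 40) + (100 + (-20))i
= -90 + 80i


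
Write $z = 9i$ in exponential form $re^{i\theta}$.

r = |z| = sqrt((0)^2 + (9)^2) = sqrt(0 + 81) = sqrt(81) = 9
a = 0 and b > 0, so z lies on the positive imaginary axis: θ = 90° = π/2
z = 9e^(i*π/2)


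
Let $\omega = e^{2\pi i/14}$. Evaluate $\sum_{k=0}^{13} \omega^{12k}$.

Let ζ = ω^12 = e^(2πi·12/14). Since 14 ∤ 12, ζ ≠ 1.
Sum = Σ_{k=0}^{13} ζ^k = (ζ^14 - 1)/(ζ - 1) = (ω^{12·14} - 1)/(ζ - 1) = (1 - 1)/(ζ - 1) = 0


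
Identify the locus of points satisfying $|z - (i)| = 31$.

|z - z0| = r describes a circle centered at z0 with radius r
Here z0 = i and r = 31
Locus: Circle centered at (0, 1) with radius 31


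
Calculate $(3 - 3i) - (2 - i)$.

(3 - 2) + (-3 - (-1))i = 1 - 2i


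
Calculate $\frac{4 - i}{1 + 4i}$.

Multiply numerator and denominator by conjugate (1 - 4i):
= (4 - i)(1 - 4i) / (1^2 + 4^2)
= (-17i) / 17
= -i


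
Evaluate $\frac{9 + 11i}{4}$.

Divisor is real, so divide each part by 4:
= 9/4 + (11/4)i


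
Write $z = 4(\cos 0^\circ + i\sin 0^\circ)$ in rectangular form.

a = r cos θ = 4 * 1 = 4
b = r sin θ = 4 * 0 = 0
z = 4


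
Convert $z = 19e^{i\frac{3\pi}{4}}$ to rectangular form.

a = r cos θ = 19 * -sqrt(2)/2 = -19*sqrt(2)/2
b = r sin θ = 19 * sqrt(2)/2 = 19*sqrt(2)/2
z = -19*sqrt(2)/2 + (19*sqrt(2)/2)i


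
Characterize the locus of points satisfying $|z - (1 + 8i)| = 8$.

|z - z0| = r describes a circle centered at z0 with radius r
Here z0 = 1 + 8i and r = 8
Locus: Circle centered at (1, 8) with radius 8


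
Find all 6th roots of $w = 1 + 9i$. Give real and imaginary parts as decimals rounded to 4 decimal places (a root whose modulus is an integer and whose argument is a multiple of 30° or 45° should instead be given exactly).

|w| = sqrt(82) ≈ 9.055385, arg(w) ≈ 83.659808°
Root modulus = sqrt(82)^(1/6) ≈ 1.443725
Root arguments: θ_k = (arg(w) + 360°k)/6 for k = 0, 1, ..., 5
Compute each root as (root modulus)(cos θ_k + i sin θ_k) using full-precision intermediates, then round to 4 decimal places.
Roots: 1.4012 + 0.3479i, 0.3993 + 1.3874i, -1.0019 + 1.0395i, -1.4012 - 0.3479i, -0.3993 - 1.3874i, 1.0019 - 1.0395i


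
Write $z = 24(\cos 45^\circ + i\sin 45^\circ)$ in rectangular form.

a = r cos θ = 24 * sqrt(2)/2 = 12*sqrt(2)
b = r sin θ = 24 * sqrt(2)/2 = 12*sqrt(2)
z = 12*sqrt(2) + 12*sqrt(2)i


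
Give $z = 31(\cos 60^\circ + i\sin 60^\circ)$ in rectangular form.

a = r cos θ = 31 * 1/2 = 31/2
b = r sin θ = 31 * sqrt(3)/2 = 31*sqrt(3)/2
z = 31/2 + (31*sqrt(3)/2)i


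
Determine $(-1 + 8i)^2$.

(a + bi)^2 = a^2 - b^2 + 2abi
= (-1)^2 - 8^2 + 2*(-1)*8i
= -63 - 16i


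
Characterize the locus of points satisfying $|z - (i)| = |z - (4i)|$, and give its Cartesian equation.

|z - z1| = |z - z2| means z is equidistant from z1 and z2,
i.e. the perpendicular bisector of the segment from (0, 1) to (0, 4) (midpoint (0, 5/2)).
With z = x + yi, square both sides:
(x - 0)^2 + (y - 1)^2 = (x - 0)^2 + (y - 4)^2
The x^2 and y^2 terms cancel: 0x + 6y = 16 - 1 = 15
Simplify: y = 5/2
Locus: Perpendicular bisector of the segment from (0, 1) to (0, 4): the line y = 5/2


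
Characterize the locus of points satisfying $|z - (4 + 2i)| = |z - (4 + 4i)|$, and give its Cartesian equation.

|z - z1| = |z - z2| means z is equidistant from z1 and z2,
i.e. the perpendicular bisector of the segment from (4, 2) to (4, 4) (midpoint (4, 3)).
With z = x + yi, square both sides:
(x - 4)^2 + (y - 2)^2 = (x - 4)^2 + (y - 4)^2
The x^2 and y^2 terms cancel: 0x + 4y = 32 - 20 = 12
Simplify: y = 3
Locus: Perpendicular bisector of the segment from (4, 2) to (4, 4): the line y = 3


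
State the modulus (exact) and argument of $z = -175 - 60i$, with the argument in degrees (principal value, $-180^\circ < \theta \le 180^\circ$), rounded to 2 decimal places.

|z| = sqrt((-175)^2 + (-60)^2) = 185
arg(z) = arctan(b/a) = arctan(-60/-175) (quadrant-adjusted) = -161.08°


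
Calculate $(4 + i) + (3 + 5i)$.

(4 + 3) + (1 + 5)i = 7 + 6i


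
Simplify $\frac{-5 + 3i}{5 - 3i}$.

Multiply numerator and denominator by conjugate (5 + 3i):
= (-5 + 3i)(5 + 3i) / (5^2 + (-3)^2)
= (-34) / 34
= -1


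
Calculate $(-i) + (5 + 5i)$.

(0 + 5) + (-1 + 5)i = 5 + 4i


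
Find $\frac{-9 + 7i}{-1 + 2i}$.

Multiply numerator and denominator by conjugate (-1 - 2i):
= (-9 + 7i)(-1 - 2i) / ((-1)^2 + 2^2)
= (23 + 11i) / 5
= 23/5 + (11/5)i


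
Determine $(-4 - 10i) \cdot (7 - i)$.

(a1*a2 - b1*b2) + (a1*b2 + b1*a2)i
= (-28 - 10) + (4 + (-70))i
= -38 - 66i


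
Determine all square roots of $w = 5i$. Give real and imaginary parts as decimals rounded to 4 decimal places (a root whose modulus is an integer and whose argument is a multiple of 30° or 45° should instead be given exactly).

|w| = 5, arg(w) = 90°
Root modulus = 5^(1/2) ≈ 2.236068
Root arguments: θ_k = (90° + 360°k)/2 for k = 0, 1, ..., 1
Compute each root as (root modulus)(cos θ_k + i sin θ_k) using full-precision intermediates, then round to 4 decimal places.
Roots: 1.5811 + 1.5811i, -1.5811 - 1.5811i


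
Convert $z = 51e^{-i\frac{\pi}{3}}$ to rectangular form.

a = r cos θ = 51 * 1/2 = 51/2
b = r sin θ = 51 * -sqrt(3)/2 = -51*sqrt(3)/2
z = 51/2 - (51*sqrt(3)/2)i


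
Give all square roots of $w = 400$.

|w| = 400, arg(w) = 0°
Root modulus = 400^(1/2) = 20
Root arguments: θ_k = (0° + 360°k)/2 for k = 0, 1, ..., 1
Roots: 20, -20


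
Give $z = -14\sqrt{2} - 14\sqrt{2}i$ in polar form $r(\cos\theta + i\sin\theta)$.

r = |z| = sqrt(a^2 + b^2) = sqrt((-14*sqrt(2))^2 + (-14*sqrt(2))^2) = sqrt(392 + 392) = sqrt(784) = 28
θ = arctan(b/a) = arctan(-19.799/-19.799) (quadrant-adjusted) = 225°
z = 28(cos 225° + i sin 225°)


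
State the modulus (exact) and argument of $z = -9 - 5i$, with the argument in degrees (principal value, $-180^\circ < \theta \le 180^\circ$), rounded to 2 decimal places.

|z| = sqrt((-9)^2 + (-5)^2) = sqrt(106)
arg(z) = arctan(b/a) = arctan(-5/-9) (quadrant-adjusted) = -150.95°


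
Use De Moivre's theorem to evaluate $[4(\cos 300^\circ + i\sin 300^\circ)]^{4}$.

By De Moivre: z^n = r^n(cos(nθ) + i sin(nθ))
= 4^4(cos(4*300°) + i sin(4*300°))
= 256(cos 120° + i sin 120°)
= -128 + 128*sqrt(3)i


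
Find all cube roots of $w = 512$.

|w| = 512, arg(w) = 0°
Root modulus = 512^(1/3) = 8
Root arguments: θ_k = (0° + 360°k)/3 for k = 0, 1, ..., 2
Roots: 8, -4 + 4*sqrt(3)i, -4 - 4*sqrt(3)i


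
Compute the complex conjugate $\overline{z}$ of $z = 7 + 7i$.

If z = a + bi, then conjugate(z) = a - bi
conjugate(7 + 7i) = 7 - 7i


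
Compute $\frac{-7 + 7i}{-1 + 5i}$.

Multiply numerator and denominator by conjugate (-1 - 5i):
= (-7 + 7i)(-1 - 5i) / ((-1)^2 + 5^2)
= (42 + 28i) / 26
Divide through by 2: (21 + 14i) / 13
= 21/13 + (14/13)i


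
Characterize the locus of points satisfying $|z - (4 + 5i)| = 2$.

|z - z0| = r describes a circle centered at z0 with radius r
Here z0 = 4 + 5i and r = 2
Locus: Circle centered at (4, 5) with radius 2


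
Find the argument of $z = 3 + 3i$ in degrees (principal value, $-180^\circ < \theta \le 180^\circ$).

θ = arctan(b/a) = arctan(3/3) (quadrant-adjusted) = 45°


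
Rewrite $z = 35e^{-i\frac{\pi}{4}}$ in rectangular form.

a = r cos θ = 35 * sqrt(2)/2 = 35*sqrt(2)/2
b = r sin θ = 35 * -sqrt(2)/2 = -35*sqrt(2)/2
z = 35*sqrt(2)/2 - (35*sqrt(2)/2)i


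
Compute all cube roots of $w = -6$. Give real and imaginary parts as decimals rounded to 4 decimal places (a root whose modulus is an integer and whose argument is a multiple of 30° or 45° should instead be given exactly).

|w| = 6, arg(w) = 180°
Root modulus = 6^(1/3) ≈ 1.817121
Root arguments: θ_k = (180° + 360°k)/3 for k = 0, 1, ..., 2
Compute each root as (root modulus)(cos θ_k + i sin θ_k) using full-precision intermediates, then round to 4 decimal places.
Roots: 0.9086 + 1.5737i, -1.8171, 0.9086 - 1.5737i


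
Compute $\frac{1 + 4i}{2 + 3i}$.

Multiply numerator and denominator by conjugate (2 - 3i):
= (1 + 4i)(2 - 3i) / (2^2 + 3^2)
= (14 + 5i) / 13
= 14/13 + (5/13)i


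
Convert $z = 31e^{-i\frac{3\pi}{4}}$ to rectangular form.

a = r cos θ = 31 * -sqrt(2)/2 = -31*sqrt(2)/2
b = r sin θ = 31 * -sqrt(2)/2 = -31*sqrt(2)/2
z = -31*sqrt(2)/2 - (31*sqrt(2)/2)i


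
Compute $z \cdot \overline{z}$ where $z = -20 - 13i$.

z * conjugate(z) = |z|^2 = a^2 + b^2
= (-20)^2 + (-13)^2 = 569


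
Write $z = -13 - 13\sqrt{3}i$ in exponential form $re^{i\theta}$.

r = |z| = sqrt((-13)^2 + (-13*sqrt(3))^2) = sqrt(169 + 507) = sqrt(676) = 26
θ = arctan(b/a) = arctan(-22.5167/-13) (quadrant-adjusted) = -120° = -2π/3
z = 26e^(-i*2π/3)


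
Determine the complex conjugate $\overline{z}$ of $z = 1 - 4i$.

If z = a + bi, then conjugate(z) = a - bi
conjugate(1 - 4i) = 1 + 4i


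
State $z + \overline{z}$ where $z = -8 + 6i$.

z + conjugate(z) = (a + bi) + (a - bi) = 2a
= 2 * (-8) = -16


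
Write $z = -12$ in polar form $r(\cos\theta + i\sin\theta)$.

r = |z| = sqrt(a^2 + b^2) = sqrt((-12)^2 + (0)^2) = sqrt(144 + 0) = sqrt(144) = 12
b = 0 and a < 0, so z lies on the negative real axis: θ = 180°
z = 12(cos 180° + i sin 180°)


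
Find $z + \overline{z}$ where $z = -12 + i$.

z + conjugate(z) = (a + bi) + (a - bi) = 2a
= 2 * (-12) = -24


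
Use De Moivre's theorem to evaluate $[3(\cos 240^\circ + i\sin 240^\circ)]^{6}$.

By De Moivre: z^n = r^n(cos(nθ) + i sin(nθ))
= 3^6(cos(6*240°) + i sin(6*240°))
= 729(cos 0° + i sin 0°)
= 729


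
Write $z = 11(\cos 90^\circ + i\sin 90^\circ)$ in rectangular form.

a = r cos θ = 11 * 0 = 0
b = r sin θ = 11 * 1 = 11
z = 11i


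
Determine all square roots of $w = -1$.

|w| = 1, arg(w) = 180°
Root modulus = 1^(1/2) = 1
Root arguments: θ_k = (180° + 360°k)/2 for k = 0, 1, ..., 1
Roots: i, -i


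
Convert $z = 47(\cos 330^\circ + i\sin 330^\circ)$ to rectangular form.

a = r cos θ = 47 * sqrt(3)/2 = 47*sqrt(3)/2
b = r sin θ = 47 * -1/2 = -47/2
z = 47*sqrt(3)/2 - (47/2)i


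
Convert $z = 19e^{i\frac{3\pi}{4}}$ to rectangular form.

a = r cos θ = 19 * -sqrt(2)/2 = -19*sqrt(2)/2
b = r sin θ = 19 * sqrt(2)/2 = 19*sqrt(2)/2
z = -19*sqrt(2)/2 + (19*sqrt(2)/2)i


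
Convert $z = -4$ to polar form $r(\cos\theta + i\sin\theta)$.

r = |z| = sqrt(a^2 + b^2) = sqrt((-4)^2 + (0)^2) = sqrt(16 + 0) = sqrt(16) = 4
b = 0 and a < 0, so z lies on the negative real axis: θ = 180°
z = 4(cos 180° + i sin 180°)


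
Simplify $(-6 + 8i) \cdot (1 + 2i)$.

(a1*a2 - b1*b2) + (a1*b2 + b1*a2)i
= (-6 - 16) + (-12 + 8)i
= -22 - 4i


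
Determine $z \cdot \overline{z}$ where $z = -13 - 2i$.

z * conjugate(z) = |z|^2 = a^2 + b^2
= (-13)^2 + (-2)^2 = 173


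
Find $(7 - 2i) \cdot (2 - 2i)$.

(a1*a2 - b1*b2) + (a1*b2 + b1*a2)i
= (14 - 4) + (-14 + (-4))i
= 10 - 18i


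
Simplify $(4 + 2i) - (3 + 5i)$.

(4 - 3) + (2 - 5)i = 1 - 3i


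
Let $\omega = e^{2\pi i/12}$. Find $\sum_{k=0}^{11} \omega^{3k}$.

Let ζ = ω^3 = e^(2πi·3/12). Since 12 ∤ 3, ζ ≠ 1.
Sum = Σ_{k=0}^{11} ζ^k = (ζ^12 - 1)/(ζ - 1) = (ω^{3·12} - 1)/(ζ - 1) = (1 - 1)/(ζ - 1) = 0


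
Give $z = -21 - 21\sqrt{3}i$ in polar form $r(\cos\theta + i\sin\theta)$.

r = |z| = sqrt(a^2 + b^2) = sqrt((-21)^2 + (-21*sqrt(3))^2) = sqrt(441 + 1323) = sqrt(1764) = 42
θ = arctan(b/a) = arctan(-36.3731/-21) (quadrant-adjusted) = 240°
z = 42(cos 240° + i sin 240°)


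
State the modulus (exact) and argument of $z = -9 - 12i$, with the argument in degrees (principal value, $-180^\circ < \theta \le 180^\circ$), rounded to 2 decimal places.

|z| = sqrt((-9)^2 + (-12)^2) = 15
arg(z) = arctan(b/a) = arctan(-12/-9) (quadrant-adjusted) = -126.87°


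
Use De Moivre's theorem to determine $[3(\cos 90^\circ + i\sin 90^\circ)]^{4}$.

By De Moivre: z^n = r^n(cos(nθ) + i sin(nθ))
= 3^4(cos(4*90°) + i sin(4*90°))
= 81(cos 0° + i sin 0°)
= 81


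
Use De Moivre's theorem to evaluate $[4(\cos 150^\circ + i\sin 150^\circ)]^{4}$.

By De Moivre: z^n = r^n(cos(nθ) + i sin(nθ))
= 4^4(cos(4*150°) + i sin(4*150°))
= 256(cos 240° + i sin 240°)
= -128 - 128*sqrt(3)i


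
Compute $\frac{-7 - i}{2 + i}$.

Multiply numerator and denominator by conjugate (2 - i):
= (-7 - i)(2 - i) / (2^2 + 1^2)
= (-15 + 5i) / 5
= -3 + i


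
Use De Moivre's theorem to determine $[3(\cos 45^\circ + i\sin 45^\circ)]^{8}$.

By De Moivre: z^n = r^n(cos(nθ) + i sin(nθ))
= 3^8(cos(8*45°) + i sin(8*45°))
= 6561(cos 0° + i sin 0°)
= 6561


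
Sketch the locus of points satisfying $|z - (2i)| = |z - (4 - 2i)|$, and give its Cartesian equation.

|z - z1| = |z - z2| means z is equidistant from z1 and z2,
i.e. the perpendicular bisector of the segment from (0, 2) to (4, -2) (midpoint (2, 0)).
With z = x + yi, square both sides:
(x - 0)^2 + (y - 2)^2 = (x - 4)^2 + (y - (-2))^2
The x^2 and y^2 terms cancel: 8x + (-8)y = 20 - 4 = 16
Simplify: x - y = 2
Locus: Perpendicular bisector of the segment from (0, 2) to (4, -2): the line x - y = 2


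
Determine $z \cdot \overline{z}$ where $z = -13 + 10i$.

z * conjugate(z) = |z|^2 = a^2 + b^2
= (-13)^2 + 10^2 = 269


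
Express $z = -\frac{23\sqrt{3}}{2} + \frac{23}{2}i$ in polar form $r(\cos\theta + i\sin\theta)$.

r = |z| = sqrt(a^2 + b^2) = sqrt((-23*sqrt(3)/2)^2 + (23/2)^2) = sqrt(1587/4 + 529/4) = sqrt(529) = 23
θ = arctan(b/a) = arctan(11.5/-19.9186) (quadrant-adjusted) = 150°
z = 23(cos 150° + i sin 150°)


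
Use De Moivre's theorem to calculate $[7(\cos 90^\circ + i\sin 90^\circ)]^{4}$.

By De Moivre: z^n = r^n(cos(nθ) + i sin(nθ))
= 7^4(cos(4*90°) + i sin(4*90°))
= 2401(cos 0° + i sin 0°)
= 2401


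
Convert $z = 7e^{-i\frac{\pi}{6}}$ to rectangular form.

a = r cos θ = 7 * sqrt(3)/2 = 7*sqrt(3)/2
b = r sin θ = 7 * -1/2 = -7/2
z = 7*sqrt(3)/2 - (7/2)i


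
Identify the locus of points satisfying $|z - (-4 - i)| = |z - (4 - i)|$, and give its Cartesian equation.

|z - z1| = |z - z2| means z is equidistant from z1 and z2,
i.e. the perpendicular bisector of the segment from (-4, -1) to (4, -1) (midpoint (0, -1)).
With z = x + yi, square both sides:
(x - (-4))^2 + (y - (-1))^2 = (x - 4)^2 + (y - (-1))^2
The x^2 and y^2 terms cancel: 16x + 0y = 17 - 17 = 0
Simplify: x = 0
Locus: Perpendicular bisector of the segment from (-4, -1) to (4, -1): the line x = 0


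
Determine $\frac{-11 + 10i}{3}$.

Divisor is real, so divide each part by 3:
= -11/3 + (10/3)i


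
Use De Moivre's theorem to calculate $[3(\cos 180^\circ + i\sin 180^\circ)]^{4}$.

By De Moivre: z^n = r^n(cos(nθ) + i sin(nθ))
= 3^4(cos(4*180°) + i sin(4*180°))
= 81(cos 0° + i sin 0°)
= 81


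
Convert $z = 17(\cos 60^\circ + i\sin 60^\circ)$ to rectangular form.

a = r cos θ = 17 * 1/2 = 17/2
b = r sin θ = 17 * sqrt(3)/2 = 17*sqrt(3)/2
z = 17/2 + (17*sqrt(3)/2)i


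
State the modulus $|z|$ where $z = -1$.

|z| = sqrt(a^2 + b^2) = sqrt((-1)^2 + 0^2) = sqrt(1) = 1


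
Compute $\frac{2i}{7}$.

Divisor is real, so divide each part by 7:
= 0 + (2/7)i


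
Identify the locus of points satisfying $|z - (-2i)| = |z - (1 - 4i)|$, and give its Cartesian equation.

|z - z1| = |z - z2| means z is equidistant from z1 and z2,
i.e. the perpendicular bisector of the segment from (0, -2) to (1, -4) (midpoint (1/2, -3)).
With z = x + yi, square both sides:
(x - 0)^2 + (y - (-2))^2 = (x - 1)^2 + (y - (-4))^2
The x^2 and y^2 terms cancel: 2x + (-4)y = 17 - 4 = 13
Simplify: 2x - 4y = 13
Locus: Perpendicular bisector of the segment from (0, -2) to (1, -4): the line 2x - 4y = 13


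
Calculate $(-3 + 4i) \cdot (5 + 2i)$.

(a1*a2 - b1*b2) + (a1*b2 + b1*a2)i
= (-15 - 8) + (-6 + 20)i
= -23 + 14i


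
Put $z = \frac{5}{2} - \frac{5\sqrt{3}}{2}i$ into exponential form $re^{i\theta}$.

r = |z| = sqrt((5/2)^2 + (-5*sqrt(3)/2)^2) = sqrt(25/4 + 75/4) = sqrt(25) = 5
θ = arctan(b/a) = arctan(-4.3301/2.5) (quadrant-adjusted) = -60° = -π/3
z = 5e^(-i*π/3)


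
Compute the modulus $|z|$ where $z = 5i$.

|z| = sqrt(a^2 + b^2) = sqrt(0^2 + 5^2) = sqrt(25) = 5


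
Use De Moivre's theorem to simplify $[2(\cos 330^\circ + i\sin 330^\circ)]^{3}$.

By De Moivre: z^n = r^n(cos(nθ) + i sin(nθ))
= 2^3(cos(3*330°) + i sin(3*330°))
= 8(cos 270° + i sin 270°)
= -8i


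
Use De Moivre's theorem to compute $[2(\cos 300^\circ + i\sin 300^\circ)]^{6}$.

By De Moivre: z^n = r^n(cos(nθ) + i sin(nθ))
= 2^6(cos(6*300°) + i sin(6*300°))
= 64(cos 0° + i sin 0°)
= 64


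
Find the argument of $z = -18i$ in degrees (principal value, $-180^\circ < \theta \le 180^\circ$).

a = 0 and b < 0, so z lies on the negative imaginary axis: θ = -90°


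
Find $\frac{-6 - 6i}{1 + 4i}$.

Multiply numerator and denominator by conjugate (1 - 4i):
= (-6 - 6i)(1 - 4i) / (1^2 + 4^2)
= (-30 + 18i) / 17
= -30/17 + (18/17)i


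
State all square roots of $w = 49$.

|w| = 49, arg(w) = 0°
Root modulus = 49^(1/2) = 7
Root arguments: θ_k = (0° + 360°k)/2 for k = 0, 1, ..., 1
Roots: 7, -7


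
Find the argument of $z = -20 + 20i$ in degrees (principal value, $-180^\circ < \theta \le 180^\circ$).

θ = arctan(b/a) = arctan(20/-20) (quadrant-adjusted) = 135°


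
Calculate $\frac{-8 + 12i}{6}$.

Divisor is real, so divide each part by 6:
= -4/3 + 2i


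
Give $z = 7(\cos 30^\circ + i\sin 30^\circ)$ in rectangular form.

a = r cos θ = 7 * sqrt(3)/2 = 7*sqrt(3)/2
b = r sin θ = 7 * 1/2 = 7/2
z = 7*sqrt(3)/2 + (7/2)i


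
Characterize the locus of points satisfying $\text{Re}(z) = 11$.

Re(z) = x where z = x + yi; the equation x = 11 is satisfied by all points with that x-coordinate
Locus: Vertical line x = 11


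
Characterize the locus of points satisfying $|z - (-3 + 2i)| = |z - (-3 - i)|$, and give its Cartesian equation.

|z - z1| = |z - z2| means z is equidistant from z1 and z2,
i.e. the perpendicular bisector of the segment from (-3, 2) to (-3, -1) (midpoint (-3, 1/2)).
With z = x + yi, square both sides:
(x - (-3))^2 + (y - 2)^2 = (x - (-3))^2 + (y - (-1))^2
The x^2 and y^2 terms cancel: 0x + (-6)y = 10 - 13 = -3
Simplify: y = 1/2
Locus: Perpendicular bisector of the segment from (-3, 2) to (-3, -1): the line y = 1/2


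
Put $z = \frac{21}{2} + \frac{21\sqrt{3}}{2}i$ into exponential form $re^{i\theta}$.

r = |z| = sqrt((21/2)^2 + (21*sqrt(3)/2)^2) = sqrt(441/4 + 1323/4) = sqrt(441) = 21
θ = arctan(b/a) = arctan(18.1865/10.5) (quadrant-adjusted) = 60° = π/3
z = 21e^(i*π/3)


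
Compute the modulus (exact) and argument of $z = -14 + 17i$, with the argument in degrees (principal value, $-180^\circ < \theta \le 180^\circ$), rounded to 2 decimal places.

|z| = sqrt((-14)^2 + 17^2) = sqrt(485)
arg(z) = arctan(b/a) = arctan(17/-14) (quadrant-adjusted) = 129.47°


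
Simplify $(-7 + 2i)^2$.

(a + bi)^2 = a^2 - b^2 + 2abi
= (-7)^2 - 2^2 + 2*(-7)*2i
= 45 - 28i


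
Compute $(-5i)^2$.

(a + bi)^2 = a^2 - b^2 + 2abi
= 0^2 - (-5)^2 + 2*0*(-5)i
= -25


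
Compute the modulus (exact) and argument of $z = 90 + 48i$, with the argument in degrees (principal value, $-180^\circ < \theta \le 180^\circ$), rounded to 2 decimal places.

|z| = sqrt(90^2 + 48^2) = 102
arg(z) = arctan(b/a) = arctan(48/90) (quadrant-adjusted) = 28.07°


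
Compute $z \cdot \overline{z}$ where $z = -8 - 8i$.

z * conjugate(z) = |z|^2 = a^2 + b^2
= (-8)^2 + (-8)^2 = 128


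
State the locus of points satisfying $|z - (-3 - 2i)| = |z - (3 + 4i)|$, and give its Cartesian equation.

|z - z1| = |z - z2| means z is equidistant from z1 and z2,
i.e. the perpendicular bisector of the segment from (-3, -2) to (3, 4) (midpoint (0, 1)).
With z = x + yi, square both sides:
(x - (-3))^2 + (y - (-2))^2 = (x - 3)^2 + (y - 4)^2
The x^2 and y^2 terms cancel: 12x + 12y = 25 - 13 = 12
Simplify: x + y = 1
Locus: Perpendicular bisector of the segment from (-3, -2) to (3, 4): the line x + y = 1


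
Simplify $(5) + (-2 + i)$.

(5 + (-2)) + (0 + 1)i = 3 + i


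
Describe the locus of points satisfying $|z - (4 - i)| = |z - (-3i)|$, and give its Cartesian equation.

|z - z1| = |z - z2| means z is equidistant from z1 and z2,
i.e. the perpendicular bisector of the segment from (4, -1) to (0, -3) (midpoint (2, -2)).
With z = x + yi, square both sides:
(x - 4)^2 + (y - (-1))^2 = (x - 0)^2 + (y - (-3))^2
The x^2 and y^2 terms cancel: -8x + (-4)y = 9 - 17 = -8
Simplify: 2x + y = 2
Locus: Perpendicular bisector of the segment from (4, -1) to (0, -3): the line 2x + y = 2


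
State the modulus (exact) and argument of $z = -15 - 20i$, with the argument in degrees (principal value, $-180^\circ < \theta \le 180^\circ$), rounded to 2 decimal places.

|z| = sqrt((-15)^2 + (-20)^2) = 25
arg(z) = arctan(b/a) = arctan(-20/-15) (quadrant-adjusted) = -126.87°


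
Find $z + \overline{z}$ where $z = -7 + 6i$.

z + conjugate(z) = (a + bi) + (a - bi) = 2a
= 2 * (-7) = -14


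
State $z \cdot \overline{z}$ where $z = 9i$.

z * conjugate(z) = |z|^2 = a^2 + b^2
= 0^2 + 9^2 = 81


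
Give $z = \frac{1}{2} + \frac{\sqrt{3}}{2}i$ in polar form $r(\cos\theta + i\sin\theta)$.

r = |z| = sqrt(a^2 + b^2) = sqrt((1/2)^2 + (sqrt(3)/2)^2) = sqrt(1/4 + 3/4) = sqrt(1) = 1
θ = arctan(b/a) = arctan(0.866/0.5) (quadrant-adjusted) = 60°
z = 1(cos 60° + i sin 60°)


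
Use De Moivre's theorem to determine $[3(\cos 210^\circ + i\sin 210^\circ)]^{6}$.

By De Moivre: z^n = r^n(cos(nθ) + i sin(nθ))
= 3^6(cos(6*210°) + i sin(6*210°))
= 729(cos 180° + i sin 180°)
= -729


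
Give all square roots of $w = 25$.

|w| = 25, arg(w) = 0°
Root modulus = 25^(1/2) = 5
Root arguments: θ_k = (0° + 360°k)/2 for k = 0, 1, ..., 1
Roots: 5, -5


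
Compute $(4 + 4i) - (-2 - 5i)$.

(4 - (-2)) + (4 - (-5))i = 6 + 9i


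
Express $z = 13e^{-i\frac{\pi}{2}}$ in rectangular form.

a = r cos θ = 13 * 0 = 0
b = r sin θ = 13 * -1 = -13
z = -13i


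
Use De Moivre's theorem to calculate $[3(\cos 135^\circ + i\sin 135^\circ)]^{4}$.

By De Moivre: z^n = r^n(cos(nθ) + i sin(nθ))
= 3^4(cos(4*135°) + i sin(4*135°))
= 81(cos 180° + i sin 180°)
= -81


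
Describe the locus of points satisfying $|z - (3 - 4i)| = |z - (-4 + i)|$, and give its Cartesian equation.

|z - z1| = |z - z2| means z is equidistant from z1 and z2,
i.e. the perpendicular bisector of the segment from (3, -4) to (-4, 1) (midpoint (-1/2, -3/2)).
With z = x + yi, square both sides:
(x - 3)^2 + (y - (-4))^2 = (x - (-4))^2 + (y - 1)^2
The x^2 and y^2 terms cancel: -14x + 10y = 17 - 25 = -8
Simplify: 7x - 5y = 4
Locus: Perpendicular bisector of the segment from (3, -4) to (-4, 1): the line 7x - 5y = 4


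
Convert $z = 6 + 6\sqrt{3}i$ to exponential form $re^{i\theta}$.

r = |z| = sqrt((6)^2 + (6*sqrt(3))^2) = sqrt(36 + 108) = sqrt(144) = 12
θ = arctan(b/a) = arctan(10.3923/6) (quadrant-adjusted) = 60° = π/3
z = 12e^(i*π/3)


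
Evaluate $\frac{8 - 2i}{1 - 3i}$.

Multiply numerator and denominator by conjugate (1 + 3i):
= (8 - 2i)(1 + 3i) / (1^2 + (-3)^2)
= (14 + 22i) / 10
Divide through by 2: (7 + 11i) / 5
= 7/5 + (11/5)i


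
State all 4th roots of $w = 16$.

|w| = 16, arg(w) = 0°
Root modulus = 16^(1/4) = 2
Root arguments: θ_k = (0° + 360°k)/4 for k = 0, 1, ..., 3
Roots: 2, 2i, -2, -2i


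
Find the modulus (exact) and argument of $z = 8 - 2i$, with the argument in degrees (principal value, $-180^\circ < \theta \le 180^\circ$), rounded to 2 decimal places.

|z| = sqrt(8^2 + (-2)^2) = sqrt(68)
arg(z) = arctan(b/a) = arctan(-2/8) (quadrant-adjusted) = -14.04°


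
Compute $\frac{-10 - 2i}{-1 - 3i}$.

Multiply numerator and denominator by conjugate (-1 + 3i):
= (-10 - 2i)(-1 + 3i) / ((-1)^2 + (-3)^2)
= (16 - 28i) / 10
Divide through by 2: (8 - 14i) / 5
= 8/5 - (14/5)i


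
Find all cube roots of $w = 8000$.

|w| = 8000, arg(w) = 0°
Root modulus = 8000^(1/3) = 20
Root arguments: θ_k = (0° + 360°k)/3 for k = 0, 1, ..., 2
Roots: 20, -10 + 10*sqrt(3)i, -10 - 10*sqrt(3)i


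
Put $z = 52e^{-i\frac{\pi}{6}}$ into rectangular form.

a = r cos θ = 52 * sqrt(3)/2 = 26*sqrt(3)
b = r sin θ = 52 * -1/2 = -26
z = 26*sqrt(3) - 26i


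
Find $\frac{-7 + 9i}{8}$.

Divisor is real, so divide each part by 8:
= -7/8 + (9/8)i


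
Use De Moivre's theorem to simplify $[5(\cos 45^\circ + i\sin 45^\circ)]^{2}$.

By De Moivre: z^n = r^n(cos(nθ) + i sin(nθ))
= 5^2(cos(2*45°) + i sin(2*45°))
= 25(cos 90° + i sin 90°)
= 25i


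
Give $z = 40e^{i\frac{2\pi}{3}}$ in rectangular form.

a = r cos θ = 40 * -1/2 = -20
b = r sin θ = 40 * sqrt(3)/2 = 20*sqrt(3)
z = -20 + 20*sqrt(3)i


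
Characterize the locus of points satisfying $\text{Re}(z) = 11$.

Re(z) = x where z = x + yi; the equation x = 11 is satisfied by all points with that x-coordinate
Locus: Vertical line x = 11


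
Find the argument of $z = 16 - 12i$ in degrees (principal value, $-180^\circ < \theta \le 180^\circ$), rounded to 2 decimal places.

θ = arctan(b/a) = arctan(-12/16) (quadrant-adjusted) = -36.87°


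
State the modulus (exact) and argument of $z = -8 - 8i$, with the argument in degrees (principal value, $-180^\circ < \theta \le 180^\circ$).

|z| = sqrt((-8)^2 + (-8)^2) = sqrt(128)
arg(z) = arctan(b/a) = arctan(-8/-8) (quadrant-adjusted) = -135°


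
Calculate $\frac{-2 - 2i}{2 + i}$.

Multiply numerator and denominator by conjugate (2 - i):
= (-2 - 2i)(2 - i) / (2^2 + 1^2)
= (-6 - 2i) / 5
= -6/5 - (2/5)i


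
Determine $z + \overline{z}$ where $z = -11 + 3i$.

z + conjugate(z) = (a + bi) + (a - bi) = 2a
= 2 * (-11) = -22


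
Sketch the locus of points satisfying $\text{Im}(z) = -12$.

Im(z) = y where z = x + yi; the equation y = -12 is satisfied by all points with that y-coordinate
Locus: Horizontal line y = -12


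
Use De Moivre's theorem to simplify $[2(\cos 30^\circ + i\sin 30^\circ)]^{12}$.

By De Moivre: z^n = r^n(cos(nθ) + i sin(nθ))
= 2^12(cos(12*30°) + i sin(12*30°))
= 4096(cos 0° + i sin 0°)
= 4096


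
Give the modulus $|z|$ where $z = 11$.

|z| = sqrt(a^2 + b^2) = sqrt(11^2 + 0^2) = sqrt(121) = 11


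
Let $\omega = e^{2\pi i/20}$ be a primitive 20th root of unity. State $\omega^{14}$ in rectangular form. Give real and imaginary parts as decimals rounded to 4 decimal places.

ω^14 = e^(2πi·14/20) = e^(i·7π/5)
= cos(7π/5) + i sin(7π/5)
= -0.3090 - 0.9511i


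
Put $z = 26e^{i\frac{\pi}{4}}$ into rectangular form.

a = r cos θ = 26 * sqrt(2)/2 = 13*sqrt(2)
b = r sin θ = 26 * sqrt(2)/2 = 13*sqrt(2)
z = 13*sqrt(2) + 13*sqrt(2)i


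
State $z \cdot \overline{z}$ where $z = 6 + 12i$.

z * conjugate(z) = |z|^2 = a^2 + b^2
= 6^2 + 12^2 = 180


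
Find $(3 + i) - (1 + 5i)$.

(3 - 1) + (1 - 5)i = 2 - 4i


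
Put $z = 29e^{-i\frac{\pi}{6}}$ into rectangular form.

a = r cos θ = 29 * sqrt(3)/2 = 29*sqrt(3)/2
b = r sin θ = 29 * -1/2 = -29/2
z = 29*sqrt(3)/2 - (29/2)i


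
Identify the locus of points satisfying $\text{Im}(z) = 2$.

Im(z) = y where z = x + yi; the equation y = 2 is satisfied by all points with that y-coordinate
Locus: Horizontal line y = 2


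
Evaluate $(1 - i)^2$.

(a + bi)^2 = a^2 - b^2 + 2abi
= 1^2 - (-1)^2 + 2*1*(-1)i
= -2i


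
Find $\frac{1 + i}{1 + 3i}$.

Multiply numerator and denominator by conjugate (1 - 3i):
= (1 + i)(1 - 3i) / (1^2 + 3^2)
= (4 - 2i) / 10
Divide through by 2: (2 - i) / 5
= 2/5 - (1/5)i


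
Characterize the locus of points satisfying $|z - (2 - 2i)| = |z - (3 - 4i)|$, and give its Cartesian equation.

|z - z1| = |z - z2| means z is equidistant from z1 and z2,
i.e. the perpendicular bisector of the segment from (2, -2) to (3, -4) (midpoint (5/2, -3)).
With z = x + yi, square both sides:
(x - 2)^2 + (y - (-2))^2 = (x - 3)^2 + (y - (-4))^2
The x^2 and y^2 terms cancel: 2x + (-4)y = 25 - 8 = 17
Simplify: 2x - 4y = 17
Locus: Perpendicular bisector of the segment from (2, -2) to (3, -4): the line 2x - 4y = 17


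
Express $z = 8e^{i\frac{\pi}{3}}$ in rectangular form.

a = r cos θ = 8 * 1/2 = 4
b = r sin θ = 8 * sqrt(3)/2 = 4*sqrt(3)
z = 4 + 4*sqrt(3)i


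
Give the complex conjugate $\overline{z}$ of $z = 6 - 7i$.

If z = a + bi, then conjugate(z) = a - bi
conjugate(6 - 7i) = 6 + 7i


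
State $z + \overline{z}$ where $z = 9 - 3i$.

z + conjugate(z) = (a + bi) + (a - bi) = 2a
= 2 * 9 = 18


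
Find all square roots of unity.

ω_k = e^(2πik/2) = cos(2πk/2) + i sin(2πk/2) for k = 0, 1, ..., 1
Roots: 1, -1


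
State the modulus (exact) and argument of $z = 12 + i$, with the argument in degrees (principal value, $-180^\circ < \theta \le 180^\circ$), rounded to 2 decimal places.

|z| = sqrt(12^2 + 1^2) = sqrt(145)
arg(z) = arctan(b/a) = arctan(1/12) (quadrant-adjusted) = 4.76°


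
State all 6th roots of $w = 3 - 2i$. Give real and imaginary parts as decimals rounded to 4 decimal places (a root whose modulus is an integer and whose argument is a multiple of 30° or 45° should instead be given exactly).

|w| = sqrt(13) ≈ 3.605551, arg(w) ≈ 326.309932°
Root modulus = sqrt(13)^(1/6) ≈ 1.238308
Root arguments: θ_k = (arg(w) + 360°k)/6 for k = 0, 1, ..., 5
Compute each root as (root modulus)(cos θ_k + i sin θ_k) using full-precision intermediates, then round to 4 decimal places.
Roots: 0.7211 + 1.0067i, -0.5113 + 1.1278i, -1.2324 + 0.1212i, -0.7211 - 1.0067i, 0.5113 - 1.1278i, 1.2324 - 0.1212i


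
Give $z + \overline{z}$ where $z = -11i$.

z + conjugate(z) = (a + bi) + (a - bi) = 2a
= 2 * 0 = 0


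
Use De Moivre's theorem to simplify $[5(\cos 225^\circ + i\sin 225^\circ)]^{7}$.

By De Moivre: z^n = r^n(cos(nθ) + i sin(nθ))
= 5^7(cos(7*225°) + i sin(7*225°))
= 78125(cos 135° + i sin 135°)
= -78125*sqrt(2)/2 + (78125*sqrt(2)/2)i


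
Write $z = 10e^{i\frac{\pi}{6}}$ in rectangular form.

a = r cos θ = 10 * sqrt(3)/2 = 5*sqrt(3)
b = r sin θ = 10 * 1/2 = 5
z = 5*sqrt(3) + 5i


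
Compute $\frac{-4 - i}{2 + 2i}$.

Multiply numerator and denominator by conjugate (2 - 2i):
= (-4 - i)(2 - 2i) / (2^2 + 2^2)
= (-10 + 6i) / 8
Divide through by 2: (-5 + 3i) / 4
= -5/4 + (3/4)i


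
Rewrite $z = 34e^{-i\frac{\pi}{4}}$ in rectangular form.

a = r cos θ = 34 * sqrt(2)/2 = 17*sqrt(2)
b = r sin θ = 34 * -sqrt(2)/2 = -17*sqrt(2)
z = 17*sqrt(2) - 17*sqrt(2)i


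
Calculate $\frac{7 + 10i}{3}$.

Divisor is real, so divide each part by 3:
= 7/3 + (10/3)i


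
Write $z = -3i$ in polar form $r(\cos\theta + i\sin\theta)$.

r = |z| = sqrt(a^2 + b^2) = sqrt((0)^2 + (-3)^2) = sqrt(0 + 9) = sqrt(9) = 3
a = 0 and b < 0, so z lies on the negative imaginary axis: θ = 270°
z = 3(cos 270° + i sin 270°)


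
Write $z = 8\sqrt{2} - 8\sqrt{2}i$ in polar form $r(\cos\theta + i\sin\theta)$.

r = |z| = sqrt(a^2 + b^2) = sqrt((8*sqrt(2))^2 + (-8*sqrt(2))^2) = sqrt(128 + 128) = sqrt(256) = 16
θ = arctan(b/a) = arctan(-11.3137/11.3137) (quadrant-adjusted) = 315°
z = 16(cos 315° + i sin 315°)


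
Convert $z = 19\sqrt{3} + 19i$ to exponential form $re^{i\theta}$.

r = |z| = sqrt((19*sqrt(3))^2 + (19)^2) = sqrt(1083 + 361) = sqrt(1444) = 38
θ = arctan(b/a) = arctan(19/32.909) (quadrant-adjusted) = 30° = π/6
z = 38e^(i*π/6)


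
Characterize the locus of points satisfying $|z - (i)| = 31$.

|z - z0| = r describes a circle centered at z0 with radius r
Here z0 = i and r = 31
Locus: Circle centered at (0, 1) with radius 31


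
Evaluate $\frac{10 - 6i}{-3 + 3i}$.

Multiply numerator and denominator by conjugate (-3 - 3i):
= (10 - 6i)(-3 - 3i) / ((-3)^2 + 3^2)
= (-48 - 12i) / 18
Divide through by 6: (-8 - 2i) / 3
= -8/3 - (2/3)i


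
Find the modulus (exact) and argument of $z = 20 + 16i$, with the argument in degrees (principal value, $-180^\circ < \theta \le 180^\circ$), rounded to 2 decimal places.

|z| = sqrt(20^2 + 16^2) = sqrt(656)
arg(z) = arctan(b/a) = arctan(16/20) (quadrant-adjusted) = 38.66°


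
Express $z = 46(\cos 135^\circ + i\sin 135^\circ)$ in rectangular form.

a = r cos θ = 46 * -sqrt(2)/2 = -23*sqrt(2)
b = r sin θ = 46 * sqrt(2)/2 = 23*sqrt(2)
z = -23*sqrt(2) + 23*sqrt(2)i


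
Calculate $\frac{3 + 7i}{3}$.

Divisor is real, so divide each part by 3:
= 1 + (7/3)i


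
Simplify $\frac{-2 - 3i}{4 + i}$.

Multiply numerator and denominator by conjugate (4 - i):
= (-2 - 3i)(4 - i) / (4^2 + 1^2)
= (-11 - 10i) / 17
= -11/17 - (10/17)i


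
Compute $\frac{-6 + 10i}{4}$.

Divisor is real, so divide each part by 4:
= -3/2 + (5/2)i


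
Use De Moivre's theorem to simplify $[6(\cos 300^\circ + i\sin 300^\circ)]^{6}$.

By De Moivre: z^n = r^n(cos(nθ) + i sin(nθ))
= 6^6(cos(6*300°) + i sin(6*300°))
= 46656(cos 0° + i sin 0°)
= 46656


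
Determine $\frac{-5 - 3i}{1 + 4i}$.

Multiply numerator and denominator by conjugate (1 - 4i):
= (-5 - 3i)(1 - 4i) / (1^2 + 4^2)
= (-17 + 17i) / 17
= -1 + i


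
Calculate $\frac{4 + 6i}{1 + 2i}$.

Multiply numerator and denominator by conjugate (1 - 2i):
= (4 + 6i)(1 - 2i) / (1^2 + 2^2)
= (16 - 2i) / 5
= 16/5 - (2/5)i


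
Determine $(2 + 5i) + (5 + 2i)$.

(2 + 5) + (5 + 2)i = 7 + 7i


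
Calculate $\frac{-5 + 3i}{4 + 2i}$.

Multiply numerator and denominator by conjugate (4 - 2i):
= (-5 + 3i)(4 - 2i) / (4^2 + 2^2)
= (-14 + 22i) / 20
Divide through by 2: (-7 + 11i) / 10
= -7/10 + (11/10)i


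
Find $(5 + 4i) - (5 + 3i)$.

(5 - 5) + (4 - 3)i = i


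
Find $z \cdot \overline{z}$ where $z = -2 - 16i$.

z * conjugate(z) = |z|^2 = a^2 + b^2
= (-2)^2 + (-16)^2 = 260


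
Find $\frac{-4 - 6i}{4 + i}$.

Multiply numerator and denominator by conjugate (4 - i):
= (-4 - 6i)(4 - i) / (4^2 + 1^2)
= (-22 - 20i) / 17
= -22/17 - (20/17)i


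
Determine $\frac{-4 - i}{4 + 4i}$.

Multiply numerator and denominator by conjugate (4 - 4i):
= (-4 - i)(4 - 4i) / (4^2 + 4^2)
= (-20 + 12i) / 32
Divide through by 4: (-5 + 3i) / 8
= -5/8 + (3/8)i


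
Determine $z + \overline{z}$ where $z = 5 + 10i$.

z + conjugate(z) = (a + bi) + (a - bi) = 2a
= 2 * 5 = 10


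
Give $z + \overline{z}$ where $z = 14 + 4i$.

z + conjugate(z) = (a + bi) + (a - bi) = 2a
= 2 * 14 = 28


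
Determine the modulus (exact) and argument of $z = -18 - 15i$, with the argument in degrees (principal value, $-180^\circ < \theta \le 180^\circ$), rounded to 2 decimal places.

|z| = sqrt((-18)^2 + (-15)^2) = sqrt(549)
arg(z) = arctan(b/a) = arctan(-15/-18) (quadrant-adjusted) = -140.19°


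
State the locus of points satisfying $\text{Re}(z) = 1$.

Re(z) = x where z = x + yi; the equation x = 1 is satisfied by all points with that x-coordinate
Locus: Vertical line x = 1


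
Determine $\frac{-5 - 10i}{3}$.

Divisor is real, so divide each part by 3:
= -5/3 - (10/3)i


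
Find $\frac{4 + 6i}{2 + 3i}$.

Multiply numerator and denominator by conjugate (2 - 3i):
= (4 + 6i)(2 - 3i) / (2^2 + 3^2)
= (26) / 13
= 2


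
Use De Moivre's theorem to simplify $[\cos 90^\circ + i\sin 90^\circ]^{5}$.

By De Moivre: z^n = r^n(cos(nθ) + i sin(nθ))
= 1^5(cos(5*90°) + i sin(5*90°))
= 1(cos 90° + i sin 90°)
= i


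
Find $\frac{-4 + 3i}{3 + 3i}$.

Multiply numerator and denominator by conjugate (3 - 3i):
= (-4 + 3i)(3 - 3i) / (3^2 + 3^2)
= (-3 + 21i) / 18
Divide through by 3: (-1 + 7i) / 6
= -1/6 + (7/6)i


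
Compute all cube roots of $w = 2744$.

|w| = 2744, arg(w) = 0°
Root modulus = 2744^(1/3) = 14
Root arguments: θ_k = (0° + 360°k)/3 for k = 0, 1, ..., 2
Roots: 14, -7 + 7*sqrt(3)i, -7 - 7*sqrt(3)i


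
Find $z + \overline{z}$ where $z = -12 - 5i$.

z + conjugate(z) = (a + bi) + (a - bi) = 2a
= 2 * (-12) = -24


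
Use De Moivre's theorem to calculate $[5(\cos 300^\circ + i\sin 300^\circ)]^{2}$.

By De Moivre: z^n = r^n(cos(nθ) + i sin(nθ))
= 5^2(cos(2*300°) + i sin(2*300°))
= 25(cos 240° + i sin 240°)
= -25/2 - (25*sqrt(3)/2)i


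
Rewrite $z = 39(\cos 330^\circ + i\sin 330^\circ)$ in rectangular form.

a = r cos θ = 39 * sqrt(3)/2 = 39*sqrt(3)/2
b = r sin θ = 39 * -1/2 = -39/2
z = 39*sqrt(3)/2 - (39/2)i


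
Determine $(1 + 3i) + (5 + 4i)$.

(1 + 5) + (3 + 4)i = 6 + 7i


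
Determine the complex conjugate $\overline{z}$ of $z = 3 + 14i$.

If z = a + bi, then conjugate(z) = a - bi
conjugate(3 + 14i) = 3 - 14i


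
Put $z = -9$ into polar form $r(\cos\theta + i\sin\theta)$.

r = |z| = sqrt(a^2 + b^2) = sqrt((-9)^2 + (0)^2) = sqrt(81 + 0) = sqrt(81) = 9
b = 0 and a < 0, so z lies on the negative real axis: θ = 180°
z = 9(cos 180° + i sin 180°)


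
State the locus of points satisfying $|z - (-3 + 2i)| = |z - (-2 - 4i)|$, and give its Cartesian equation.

|z - z1| = |z - z2| means z is equidistant from z1 and z2,
i.e. the perpendicular bisector of the segment from (-3, 2) to (-2, -4) (midpoint (-5/2, -1)).
With z = x + yi, square both sides:
(x - (-3))^2 + (y - 2)^2 = (x - (-2))^2 + (y - (-4))^2
The x^2 and y^2 terms cancel: 2x + (-12)y = 20 - 13 = 7
Simplify: 2x - 12y = 7
Locus: Perpendicular bisector of the segment from (-3, 2) to (-2, -4): the line 2x - 12y = 7


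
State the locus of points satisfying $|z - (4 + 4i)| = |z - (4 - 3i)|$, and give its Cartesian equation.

|z - z1| = |z - z2| means z is equidistant from z1 and z2,
i.e. the perpendicular bisector of the segment from (4, 4) to (4, -3) (midpoint (4, 1/2)).
With z = x + yi, square both sides:
(x - 4)^2 + (y - 4)^2 = (x - 4)^2 + (y - (-3))^2
The x^2 and y^2 terms cancel: 0x + (-14)y = 25 - 32 = -7
Simplify: y = 1/2
Locus: Perpendicular bisector of the segment from (4, 4) to (4, -3): the line y = 1/2


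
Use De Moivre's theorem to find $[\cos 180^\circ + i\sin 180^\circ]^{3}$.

By De Moivre: z^n = r^n(cos(nθ) + i sin(nθ))
= 1^3(cos(3*180°) + i sin(3*180°))
= 1(cos 180° + i sin 180°)
= -1


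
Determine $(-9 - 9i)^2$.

(a + bi)^2 = a^2 - b^2 + 2abi
= (-9)^2 - (-9)^2 + 2*(-9)*(-9)i
= 162i


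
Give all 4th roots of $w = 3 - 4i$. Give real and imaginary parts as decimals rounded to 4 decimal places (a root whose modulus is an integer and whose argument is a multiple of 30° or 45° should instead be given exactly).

|w| = 5, arg(w) ≈ 306.869898°
Root modulus = 5^(1/4) ≈ 1.495349
Root arguments: θ_k = (arg(w) + 360°k)/4 for k = 0, 1, ..., 3
Compute each root as (root modulus)(cos θ_k + i sin θ_k) using full-precision intermediates, then round to 4 decimal places.
Roots: 0.3436 + 1.4553i, -1.4553 + 0.3436i, -0.3436 - 1.4553i, 1.4553 - 0.3436i
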